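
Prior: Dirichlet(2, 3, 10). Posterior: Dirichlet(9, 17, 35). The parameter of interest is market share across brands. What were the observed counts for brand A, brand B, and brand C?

counts (7, 14, 25)

For a Dirichlet(α) prior with multinomial counts c, the posterior is Dirichlet(α + c) componentwise.
Counts are posterior − prior componentwise: 9−2=7, 17−3=14, 35−10=25.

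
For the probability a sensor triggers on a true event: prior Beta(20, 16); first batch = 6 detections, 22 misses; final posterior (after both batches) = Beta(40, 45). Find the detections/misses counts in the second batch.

14 detections and 7 misses

Because Beta–binomial updating is additive in the counts, the combined data contributed (α_post−α_prior, β_post−β_prior) successes and failures.
Total across both batches: 40−20=20 detections, 45−16=29 misses.
Subtract the first batch: 20−6=14 detections and 29−22=7 misses.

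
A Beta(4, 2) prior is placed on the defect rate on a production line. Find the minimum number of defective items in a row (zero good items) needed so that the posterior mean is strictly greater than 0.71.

k = 1

After k defective items and 0 good items the posterior is Beta(4+k, 2), with mean (4+k)/(4+2+k).
Set (4+k)/(6+k) > 0.71 and solve: k > (0.71·6 − 4)/(1 − 0.71) = 0.897.
The smallest integer exceeding 0.897 is 1, and checking k=1: (5)/(7) = 0.7143 > 0.71.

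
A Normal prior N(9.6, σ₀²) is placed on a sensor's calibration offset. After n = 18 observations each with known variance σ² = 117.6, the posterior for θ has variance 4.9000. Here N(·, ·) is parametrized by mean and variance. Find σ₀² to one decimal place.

σ₀² = 19.6

Posterior precision equals prior precision plus data precision: 1/σ_n² = 1/σ₀² + n/σ².
So 1/σ₀² = 1/4.9000 − 18/117.6 = 0.204082 − 0.153061 = 0.051021.
Hence σ₀² = 1/0.051021 ≈ 19.6.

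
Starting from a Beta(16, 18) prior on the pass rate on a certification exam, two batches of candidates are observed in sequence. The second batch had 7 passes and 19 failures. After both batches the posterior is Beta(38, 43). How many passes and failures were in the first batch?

15 passes and 6 failures

Because Beta–binomial updating is additive in the counts, the combined data contributed (α_post−α_prior, β_post−β_prior) successes and failures.
Total across both batches: 38−16=22 passes, 43−18=25 failures.
Subtract the second batch: 22−7=15 passes and 25−19=6 failures.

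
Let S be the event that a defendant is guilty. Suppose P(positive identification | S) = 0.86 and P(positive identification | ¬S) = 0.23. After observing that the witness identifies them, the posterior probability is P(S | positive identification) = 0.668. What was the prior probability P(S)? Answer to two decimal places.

In odds form, posterior odds = prior odds × likelihood ratio, so prior odds = posterior odds ÷ LR.
Posterior odds = 0.668/(1−0.668) = 2.0120. LR = 0.86/0.23 = 3.7391.
Prior odds = 2.0120/3.7391 = 0.5381, so P(S) = 0.5381/(1+0.5381) ≈ 0.35.

P(S) = 0.35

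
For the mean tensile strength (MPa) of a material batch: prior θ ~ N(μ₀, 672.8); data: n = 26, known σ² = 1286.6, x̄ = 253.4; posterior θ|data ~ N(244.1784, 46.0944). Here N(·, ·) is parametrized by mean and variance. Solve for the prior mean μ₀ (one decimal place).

The posterior mean is a precision-weighted average: μ_n = (τ₀μ₀ + τ_data·x̄)/(τ₀+τ_data), with τ₀=1/σ₀² and τ_data=n/σ².
Here τ₀ = 1/672.8 = 0.001486 and τ_data = 26/1286.6 = 0.020208, so τ_n = 0.021694.
Rearranging for μ₀: μ₀ = (μ_n·τ_n − τ_data·x̄)/τ₀ = (244.1784·0.021694 − 0.020208·253.4) / 0.001486 = 0.176499/0.001486 ≈ 118.8.

μ₀ = 118.8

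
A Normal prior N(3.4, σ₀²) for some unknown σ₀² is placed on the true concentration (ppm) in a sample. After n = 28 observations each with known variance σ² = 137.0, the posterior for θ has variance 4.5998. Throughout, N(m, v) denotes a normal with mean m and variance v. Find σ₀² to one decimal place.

σ₀² = 76.8

Posterior precision equals prior precision plus data precision: 1/σ_n² = 1/σ₀² + n/σ².
So 1/σ₀² = 1/4.5998 − 28/137.0 = 0.217401 − 0.204380 = 0.013021.
Hence σ₀² = 1/0.013021 ≈ 76.8.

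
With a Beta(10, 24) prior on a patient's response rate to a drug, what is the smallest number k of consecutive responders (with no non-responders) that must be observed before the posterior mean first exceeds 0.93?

After k responders and 0 non-responders the posterior is Beta(10+k, 24), with mean (10+k)/(10+24+k).
Set (10+k)/(34+k) > 0.93 and solve: k > (0.93·34 − 10)/(1 − 0.93) = 308.857.
The smallest integer exceeding 308.857 is 309, and checking k=309: (319)/(343) = 0.9300 > 0.93.

k = 309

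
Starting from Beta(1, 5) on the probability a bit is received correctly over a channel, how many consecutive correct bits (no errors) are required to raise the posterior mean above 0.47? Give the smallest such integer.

k = 4

After k correct bits and 0 errors the posterior is Beta(1+k, 5), with mean (1+k)/(1+5+k).
Set (1+k)/(6+k) > 0.47 and solve: k > (0.47·6 − 1)/(1 − 0.47) = 3.434.
The smallest integer exceeding 3.434 is 4, and checking k=4: (5)/(10) = 0.5000 > 0.47.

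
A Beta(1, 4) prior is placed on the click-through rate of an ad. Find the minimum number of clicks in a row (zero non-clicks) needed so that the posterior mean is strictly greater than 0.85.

After k clicks and 0 non-clicks the posterior is Beta(1+k, 4), with mean (1+k)/(1+4+k).
Set (1+k)/(5+k) > 0.85 and solve: k > (0.85·5 − 1)/(1 − 0.85) = 21.667.
The smallest integer exceeding 21.667 is 22, and checking k=22: (23)/(27) = 0.8519 > 0.85.

k = 22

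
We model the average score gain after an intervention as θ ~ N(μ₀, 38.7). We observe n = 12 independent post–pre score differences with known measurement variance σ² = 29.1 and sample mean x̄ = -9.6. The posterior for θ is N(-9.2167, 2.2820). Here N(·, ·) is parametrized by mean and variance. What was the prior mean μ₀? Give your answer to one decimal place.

With known observation variance, the Normal–Normal posterior has precision τ_n = τ₀ + n/σ² and mean μ_n = (τ₀μ₀ + (n/σ²)x̄)/τ_n.
Here τ₀ = 1/38.7 = 0.025840 and τ_data = 12/29.1 = 0.412371, so τ_n = 0.438211.
Rearranging for μ₀: μ₀ = (μ_n·τ_n − τ_data·x̄)/τ₀ = (-9.2167·0.438211 − 0.412371·-9.6) / 0.025840 = -0.080098/0.025840 ≈ -3.1.

μ₀ = -3.1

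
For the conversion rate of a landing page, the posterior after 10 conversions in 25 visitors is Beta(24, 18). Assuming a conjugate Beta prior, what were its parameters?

A Beta(a, b) prior with s successes and f failures in binomial data gives a Beta(a+s, b+f) posterior.
So a = 24 − 10 = 14 and b = 18 − 15 = 3.

Beta(14, 3)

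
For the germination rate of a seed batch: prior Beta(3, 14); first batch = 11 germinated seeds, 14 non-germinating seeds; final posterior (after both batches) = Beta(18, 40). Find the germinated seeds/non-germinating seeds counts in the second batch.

Sequential conjugate updates are equivalent to a single update on the pooled data, so total successes = posterior α − prior α and total failures = posterior β − prior β.
Total across both batches: 18−3=15 germinated seeds, 40−14=26 non-germinating seeds.
Subtract the first batch: 15−11=4 germinated seeds and 26−14=12 non-germinating seeds.

4 germinated seeds and 12 non-germinating seeds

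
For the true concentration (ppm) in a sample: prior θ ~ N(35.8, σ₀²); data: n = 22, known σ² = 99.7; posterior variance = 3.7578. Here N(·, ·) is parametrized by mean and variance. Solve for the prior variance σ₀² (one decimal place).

σ₀² = 22.0

Posterior precision equals prior precision plus data precision: 1/σ_n² = 1/σ₀² + n/σ².
So 1/σ₀² = 1/3.7578 − 22/99.7 = 0.266113 − 0.220662 = 0.045451.
Hence σ₀² = 1/0.045451 ≈ 22.0.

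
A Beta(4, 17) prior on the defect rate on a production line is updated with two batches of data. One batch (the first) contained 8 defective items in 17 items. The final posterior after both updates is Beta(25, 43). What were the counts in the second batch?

13 defective items and 17 good items

Sequential conjugate updates are equivalent to a single update on the pooled data, so total successes = posterior α − prior α and total failures = posterior β − prior β.
Total across both batches: 25−4=21 defective items, 43−17=26 good items.
Subtract the first batch: 21−8=13 defective items and 26−9=17 good items.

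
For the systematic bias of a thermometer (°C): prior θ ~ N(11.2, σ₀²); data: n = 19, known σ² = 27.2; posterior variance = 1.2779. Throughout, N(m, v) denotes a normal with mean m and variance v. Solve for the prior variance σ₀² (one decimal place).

Posterior precision equals prior precision plus data precision: 1/σ_n² = 1/σ₀² + n/σ².
So 1/σ₀² = 1/1.2779 − 19/27.2 = 0.782534 − 0.698529 = 0.084005.
Hence σ₀² = 1/0.084005 ≈ 11.9.

σ₀² = 11.9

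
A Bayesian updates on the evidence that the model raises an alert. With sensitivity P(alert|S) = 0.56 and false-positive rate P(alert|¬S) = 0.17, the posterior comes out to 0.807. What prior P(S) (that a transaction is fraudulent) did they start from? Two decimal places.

Bayes' rule in odds form gives O(S|E) = O(S)·[P(E|S)/P(E|¬S)], hence O(S) = O(S|E)/LR.
Posterior odds = 0.807/(1−0.807) = 4.1813. LR = 0.56/0.17 = 3.2941.
Prior odds = 4.1813/3.2941 = 1.2693, so P(S) = 1.2693/(1+1.2693) ≈ 0.56.

P(S) = 0.56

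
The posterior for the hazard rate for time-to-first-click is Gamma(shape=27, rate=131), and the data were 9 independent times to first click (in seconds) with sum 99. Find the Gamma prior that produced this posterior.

Gamma(shape=18, rate=32)

Gamma–exponential conjugacy: posterior shape = α + n, posterior rate = β + Σtᵢ.
So α = 27 − 9 = 18 and β = 131 − 99 = 32.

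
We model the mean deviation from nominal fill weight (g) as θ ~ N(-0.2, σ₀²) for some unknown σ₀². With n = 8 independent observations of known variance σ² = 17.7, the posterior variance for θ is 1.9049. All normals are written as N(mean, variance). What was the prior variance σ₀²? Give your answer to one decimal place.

For the Normal–Normal model with known σ², precisions add: τ_n = τ₀ + n/σ².
So 1/σ₀² = 1/1.9049 − 8/17.7 = 0.524962 − 0.451977 = 0.072985.
Hence σ₀² = 1/0.072985 ≈ 13.7.

σ₀² = 13.7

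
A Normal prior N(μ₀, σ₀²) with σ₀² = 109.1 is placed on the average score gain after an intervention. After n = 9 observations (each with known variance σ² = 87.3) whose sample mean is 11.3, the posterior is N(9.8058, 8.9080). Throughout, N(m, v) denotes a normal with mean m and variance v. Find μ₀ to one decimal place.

With known observation variance, the Normal–Normal posterior has precision τ_n = τ₀ + n/σ² and mean μ_n = (τ₀μ₀ + (n/σ²)x̄)/τ_n.
Here τ₀ = 1/109.1 = 0.009166 and τ_data = 9/87.3 = 0.103093, so τ_n = 0.112259.
Rearranging for μ₀: μ₀ = (μ_n·τ_n − τ_data·x̄)/τ₀ = (9.8058·0.112259 − 0.103093·11.3) / 0.009166 = -0.064162/0.009166 ≈ -7.0.

μ₀ = -7.0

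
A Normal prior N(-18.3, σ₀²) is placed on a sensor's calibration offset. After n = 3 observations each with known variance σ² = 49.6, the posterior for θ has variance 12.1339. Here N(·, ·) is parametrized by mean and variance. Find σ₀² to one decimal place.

For the Normal–Normal model with known σ², precisions add: τ_n = τ₀ + n/σ².
So 1/σ₀² = 1/12.1339 − 3/49.6 = 0.082414 − 0.060484 = 0.021930.
Hence σ₀² = 1/0.021930 ≈ 45.6.

σ₀² = 45.6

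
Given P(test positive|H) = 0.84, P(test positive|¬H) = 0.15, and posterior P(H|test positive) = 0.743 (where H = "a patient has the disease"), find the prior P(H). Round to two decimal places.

P(H) = 0.34

Bayes' rule in odds form gives O(H|E) = O(H)·[P(E|H)/P(E|¬H)], hence O(H) = O(H|E)/LR.
Posterior odds = 0.743/(1−0.743) = 2.8911. LR = 0.84/0.15 = 5.6000.
Prior odds = 2.8911/5.6000 = 0.5163, so P(H) = 0.5163/(1+0.5163) ≈ 0.34.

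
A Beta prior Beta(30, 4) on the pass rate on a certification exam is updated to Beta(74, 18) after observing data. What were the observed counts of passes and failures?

Under Beta–binomial conjugacy the posterior parameters are (a+s, b+f).
Match parameters: s=74−30=44, f=18−4=14.

44 passes and 14 failures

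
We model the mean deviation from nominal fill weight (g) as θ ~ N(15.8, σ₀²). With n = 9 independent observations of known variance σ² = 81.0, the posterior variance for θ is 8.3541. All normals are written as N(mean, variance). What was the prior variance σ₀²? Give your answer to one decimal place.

σ₀² = 116.4

Posterior precision equals prior precision plus data precision: 1/σ_n² = 1/σ₀² + n/σ².
So 1/σ₀² = 1/8.3541 − 9/81.0 = 0.119702 − 0.111111 = 0.008591.
Hence σ₀² = 1/0.008591 ≈ 116.4.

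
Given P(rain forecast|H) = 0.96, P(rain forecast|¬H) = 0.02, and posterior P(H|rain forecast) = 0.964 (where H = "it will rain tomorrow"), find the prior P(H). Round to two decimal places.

P(H) = 0.36

In odds form, posterior odds = prior odds × likelihood ratio, so prior odds = posterior odds ÷ LR.
Posterior odds = 0.964/(1−0.964) = 26.7778. LR = 0.96/0.02 = 48.0000.
Prior odds = 26.7778/48.0000 = 0.5579, so P(H) = 0.5579/(1+0.5579) ≈ 0.36.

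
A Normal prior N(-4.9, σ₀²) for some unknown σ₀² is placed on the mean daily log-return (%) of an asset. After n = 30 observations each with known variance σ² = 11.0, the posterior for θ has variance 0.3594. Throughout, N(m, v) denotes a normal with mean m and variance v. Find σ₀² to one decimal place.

Posterior precision equals prior precision plus data precision: 1/σ_n² = 1/σ₀² + n/σ².
So 1/σ₀² = 1/0.3594 − 30/11.0 = 2.782415 − 2.727273 = 0.055142.
Hence σ₀² = 1/0.055142 ≈ 18.1.

σ₀² = 18.1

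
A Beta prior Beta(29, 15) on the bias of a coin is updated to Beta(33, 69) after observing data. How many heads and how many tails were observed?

4 heads and 54 tails

Beta is conjugate to the binomial likelihood: posterior = Beta(a+s, b+f).
So s = 33 − 29 = 4 and f = 69 − 15 = 54.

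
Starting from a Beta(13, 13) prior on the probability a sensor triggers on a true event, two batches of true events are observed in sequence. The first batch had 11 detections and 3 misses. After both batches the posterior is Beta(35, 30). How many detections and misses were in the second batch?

Sequential conjugate updates are equivalent to a single update on the pooled data, so total successes = posterior α − prior α and total failures = posterior β − prior β.
Total across both batches: 35−13=22 detections, 30−13=17 misses.
Subtract the first batch: 22−11=11 detections and 17−3=14 misses.

11 detections and 14 misses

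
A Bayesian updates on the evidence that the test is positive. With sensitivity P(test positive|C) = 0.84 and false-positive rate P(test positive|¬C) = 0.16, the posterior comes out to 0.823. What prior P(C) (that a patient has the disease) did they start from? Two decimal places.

Bayes' rule in odds form gives O(C|E) = O(C)·[P(E|C)/P(E|¬C)], hence O(C) = O(C|E)/LR.
Posterior odds = 0.823/(1−0.823) = 4.6497. LR = 0.84/0.16 = 5.2500.
Prior odds = 4.6497/5.2500 = 0.8857, so P(C) = 0.8857/(1+0.8857) ≈ 0.47.

P(C) = 0.47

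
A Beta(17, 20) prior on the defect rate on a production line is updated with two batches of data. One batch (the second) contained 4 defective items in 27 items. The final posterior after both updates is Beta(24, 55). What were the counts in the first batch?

Sequential conjugate updates are equivalent to a single update on the pooled data, so total successes = posterior α − prior α and total failures = posterior β − prior β.
Total across both batches: 24−17=7 defective items, 55−20=35 good items.
Subtract the second batch: 7−4=3 defective items and 35−23=12 good items.

3 defective items and 12 good items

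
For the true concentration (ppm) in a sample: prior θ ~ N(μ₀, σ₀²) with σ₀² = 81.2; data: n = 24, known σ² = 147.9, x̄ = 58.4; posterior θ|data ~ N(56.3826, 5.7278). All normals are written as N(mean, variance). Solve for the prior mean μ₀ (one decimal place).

μ₀ = 29.8

With known observation variance, the Normal–Normal posterior has precision τ_n = τ₀ + n/σ² and mean μ_n = (τ₀μ₀ + (n/σ²)x̄)/τ_n.
Here τ₀ = 1/81.2 = 0.012315 and τ_data = 24/147.9 = 0.162272, so τ_n = 0.174587.
Rearranging for μ₀: μ₀ = (μ_n·τ_n − τ_data·x̄)/τ₀ = (56.3826·0.174587 − 0.162272·58.4) / 0.012315 = 0.366984/0.012315 ≈ 29.8.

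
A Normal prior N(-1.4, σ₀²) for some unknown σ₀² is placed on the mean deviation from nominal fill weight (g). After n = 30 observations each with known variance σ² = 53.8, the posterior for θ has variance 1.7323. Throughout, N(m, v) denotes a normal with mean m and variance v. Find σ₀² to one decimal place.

σ₀² = 50.9

Posterior precision equals prior precision plus data precision: 1/σ_n² = 1/σ₀² + n/σ².
So 1/σ₀² = 1/1.7323 − 30/53.8 = 0.577267 − 0.557621 = 0.019646.
Hence σ₀² = 1/0.019646 ≈ 50.9.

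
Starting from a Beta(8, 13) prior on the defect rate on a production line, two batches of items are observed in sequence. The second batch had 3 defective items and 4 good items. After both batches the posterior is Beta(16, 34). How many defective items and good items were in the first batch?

Sequential conjugate updates are equivalent to a single update on the pooled data, so total successes = posterior α − prior α and total failures = posterior β − prior β.
Total across both batches: 16−8=8 defective items, 34−13=21 good items.
Subtract the second batch: 8−3=5 defective items and 21−4=17 good items.

5 defective items and 17 good items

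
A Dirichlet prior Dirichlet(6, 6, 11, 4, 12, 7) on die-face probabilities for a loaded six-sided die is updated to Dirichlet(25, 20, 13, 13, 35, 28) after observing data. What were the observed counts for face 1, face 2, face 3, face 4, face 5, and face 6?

counts (19, 14, 2, 9, 23, 21)

For a Dirichlet(α) prior with multinomial counts c, the posterior is Dirichlet(α + c) componentwise.
Counts are posterior − prior componentwise: 25−6=19, 20−6=14, 13−11=2, 13−4=9, 35−12=23, 28−7=21.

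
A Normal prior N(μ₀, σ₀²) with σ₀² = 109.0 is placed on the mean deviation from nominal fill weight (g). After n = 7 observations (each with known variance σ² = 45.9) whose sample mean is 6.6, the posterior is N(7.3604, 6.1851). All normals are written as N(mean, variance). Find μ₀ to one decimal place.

With known observation variance, the Normal–Normal posterior has precision τ_n = τ₀ + n/σ² and mean μ_n = (τ₀μ₀ + (n/σ²)x̄)/τ_n.
Here τ₀ = 1/109.0 = 0.009174 and τ_data = 7/45.9 = 0.152505, so τ_n = 0.161679.
Rearranging for μ₀: μ₀ = (μ_n·τ_n − τ_data·x̄)/τ₀ = (7.3604·0.161679 − 0.152505·6.6) / 0.009174 = 0.183489/0.009174 ≈ 20.0.

μ₀ = 20.0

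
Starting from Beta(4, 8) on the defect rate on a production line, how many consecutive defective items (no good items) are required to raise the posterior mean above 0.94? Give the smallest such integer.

After k defective items and 0 good items the posterior is Beta(4+k, 8), with mean (4+k)/(4+8+k).
Set (4+k)/(12+k) > 0.94 and solve: k > (0.94·12 − 4)/(1 − 0.94) = 121.333.
The smallest integer exceeding 121.333 is 122, and checking k=122: (126)/(134) = 0.9403 > 0.94.

k = 122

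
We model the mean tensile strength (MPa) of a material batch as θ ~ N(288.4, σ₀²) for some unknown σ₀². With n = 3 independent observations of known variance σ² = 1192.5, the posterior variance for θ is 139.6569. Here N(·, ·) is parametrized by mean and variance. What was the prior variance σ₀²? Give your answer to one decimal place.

σ₀² = 215.3

For the Normal–Normal model with known σ², precisions add: τ_n = τ₀ + n/σ².
So 1/σ₀² = 1/139.6569 − 3/1192.5 = 0.007160 − 0.002516 = 0.004644.
Hence σ₀² = 1/0.004644 ≈ 215.3.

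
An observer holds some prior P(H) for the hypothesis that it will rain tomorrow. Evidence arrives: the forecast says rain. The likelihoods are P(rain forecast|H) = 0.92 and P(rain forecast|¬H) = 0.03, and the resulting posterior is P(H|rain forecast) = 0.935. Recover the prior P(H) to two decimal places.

Bayes' rule in odds form gives O(H|E) = O(H)·[P(E|H)/P(E|¬H)], hence O(H) = O(H|E)/LR.
Posterior odds = 0.935/(1−0.935) = 14.3846. LR = 0.92/0.03 = 30.6667.
Prior odds = 14.3846/30.6667 = 0.4691, so P(H) = 0.4691/(1+0.4691) ≈ 0.32.

P(H) = 0.32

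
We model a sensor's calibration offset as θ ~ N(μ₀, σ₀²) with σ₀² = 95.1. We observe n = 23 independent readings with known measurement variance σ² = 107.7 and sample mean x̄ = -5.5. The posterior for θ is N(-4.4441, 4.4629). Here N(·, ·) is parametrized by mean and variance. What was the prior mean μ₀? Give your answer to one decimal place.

μ₀ = 17.0

The posterior mean is a precision-weighted average: μ_n = (τ₀μ₀ + τ_data·x̄)/(τ₀+τ_data), with τ₀=1/σ₀² and τ_data=n/σ².
Here τ₀ = 1/95.1 = 0.010515 and τ_data = 23/107.7 = 0.213556, so τ_n = 0.224071.
Rearranging for μ₀: μ₀ = (μ_n·τ_n − τ_data·x̄)/τ₀ = (-4.4441·0.224071 − 0.213556·-5.5) / 0.010515 = 0.178764/0.010515 ≈ 17.0.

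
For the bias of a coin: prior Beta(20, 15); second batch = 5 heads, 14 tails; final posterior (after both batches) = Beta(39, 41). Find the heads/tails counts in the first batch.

Sequential conjugate updates are equivalent to a single update on the pooled data, so total successes = posterior α − prior α and total failures = posterior β − prior β.
Total across both batches: 39−20=19 heads, 41−15=26 tails.
Subtract the second batch: 19−5=14 heads and 26−14=12 tails.

14 heads and 12 tails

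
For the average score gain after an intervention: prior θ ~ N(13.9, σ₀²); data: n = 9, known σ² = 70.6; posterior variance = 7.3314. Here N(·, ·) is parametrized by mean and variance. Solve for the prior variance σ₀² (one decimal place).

σ₀² = 112.1

For the Normal–Normal model with known σ², precisions add: τ_n = τ₀ + n/σ².
So 1/σ₀² = 1/7.3314 − 9/70.6 = 0.136400 − 0.127479 = 0.008921.
Hence σ₀² = 1/0.008921 ≈ 112.1.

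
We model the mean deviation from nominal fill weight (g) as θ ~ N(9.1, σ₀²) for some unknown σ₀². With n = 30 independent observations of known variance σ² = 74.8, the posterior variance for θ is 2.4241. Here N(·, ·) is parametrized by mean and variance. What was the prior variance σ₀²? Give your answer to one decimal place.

Posterior precision equals prior precision plus data precision: 1/σ_n² = 1/σ₀² + n/σ².
So 1/σ₀² = 1/2.4241 − 30/74.8 = 0.412524 − 0.401070 = 0.011454.
Hence σ₀² = 1/0.011454 ≈ 87.3.

σ₀² = 87.3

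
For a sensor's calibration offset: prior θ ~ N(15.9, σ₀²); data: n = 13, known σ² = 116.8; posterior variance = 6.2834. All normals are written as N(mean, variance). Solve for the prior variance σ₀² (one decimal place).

σ₀² = 20.9

For the Normal–Normal model with known σ², precisions add: τ_n = τ₀ + n/σ².
So 1/σ₀² = 1/6.2834 − 13/116.8 = 0.159150 − 0.111301 = 0.047849.
Hence σ₀² = 1/0.047849 ≈ 20.9.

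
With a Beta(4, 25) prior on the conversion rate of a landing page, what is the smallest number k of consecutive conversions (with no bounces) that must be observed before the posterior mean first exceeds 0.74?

After k conversions and 0 bounces the posterior is Beta(4+k, 25), with mean (4+k)/(4+25+k).
Set (4+k)/(29+k) > 0.74 and solve: k > (0.74·29 − 4)/(1 − 0.74) = 67.154.
The smallest integer exceeding 67.154 is 68.

k = 68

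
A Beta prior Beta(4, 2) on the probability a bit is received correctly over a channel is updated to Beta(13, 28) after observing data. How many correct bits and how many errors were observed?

Beta is conjugate to the binomial likelihood: posterior = Beta(α+s, β+f).
So s = 13 − 4 = 9 and f = 28 − 2 = 26.

9 correct bits and 26 errors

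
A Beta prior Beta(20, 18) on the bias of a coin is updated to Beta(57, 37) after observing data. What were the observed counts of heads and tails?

A Beta(α, β) prior with s successes and f failures in binomial data gives a Beta(α+s, β+f) posterior.
So s = 57 − 20 = 37 and f = 37 − 18 = 19.

37 heads and 19 tails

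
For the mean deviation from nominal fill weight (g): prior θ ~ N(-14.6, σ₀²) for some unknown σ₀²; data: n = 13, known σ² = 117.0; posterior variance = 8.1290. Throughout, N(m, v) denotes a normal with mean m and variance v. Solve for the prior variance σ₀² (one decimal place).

σ₀² = 84.0

For the Normal–Normal model with known σ², precisions add: τ_n = τ₀ + n/σ².
So 1/σ₀² = 1/8.1290 − 13/117.0 = 0.123016 − 0.111111 = 0.011905.
Hence σ₀² = 1/0.011905 ≈ 84.0.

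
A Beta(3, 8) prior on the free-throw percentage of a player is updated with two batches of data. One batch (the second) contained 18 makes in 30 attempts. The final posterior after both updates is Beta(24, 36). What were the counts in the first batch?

Because Beta–binomial updating is additive in the counts, the combined data contributed (α_post−α_prior, β_post−β_prior) successes and failures.
Total across both batches: 24−3=21 makes, 36−8=28 misses.
Subtract the second batch: 21−18=3 makes and 28−12=16 misses.

3 makes and 16 misses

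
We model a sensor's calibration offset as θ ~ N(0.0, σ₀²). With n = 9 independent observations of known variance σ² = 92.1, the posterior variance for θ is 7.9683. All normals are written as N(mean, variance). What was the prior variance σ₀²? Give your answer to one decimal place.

For the Normal–Normal model with known σ², precisions add: τ_n = τ₀ + n/σ².
So 1/σ₀² = 1/7.9683 − 9/92.1 = 0.125497 − 0.097720 = 0.027777.
Hence σ₀² = 1/0.027777 ≈ 36.0.

σ₀² = 36.0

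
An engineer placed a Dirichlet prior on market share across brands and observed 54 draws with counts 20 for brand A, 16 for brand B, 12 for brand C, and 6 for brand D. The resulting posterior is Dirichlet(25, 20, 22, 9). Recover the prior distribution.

Dirichlet(5, 4, 10, 3)

For a Dirichlet(α) prior with multinomial counts c, the posterior is Dirichlet(α + c) componentwise.
Subtract each count from the matching posterior parameter: 25−20=5, 20−16=4, 22−12=10, 9−6=3.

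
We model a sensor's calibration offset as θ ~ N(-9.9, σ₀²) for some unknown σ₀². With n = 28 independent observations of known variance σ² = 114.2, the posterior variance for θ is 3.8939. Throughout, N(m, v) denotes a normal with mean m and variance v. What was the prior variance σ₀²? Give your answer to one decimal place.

σ₀² = 86.0

Posterior precision equals prior precision plus data precision: 1/σ_n² = 1/σ₀² + n/σ².
So 1/σ₀² = 1/3.8939 − 28/114.2 = 0.256812 − 0.245184 = 0.011628.
Hence σ₀² = 1/0.011628 ≈ 86.0.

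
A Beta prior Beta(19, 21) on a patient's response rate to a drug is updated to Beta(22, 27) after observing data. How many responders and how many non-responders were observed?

A Beta(a, b) prior with s successes and f failures in binomial data gives a Beta(a+s, b+f) posterior.
So s = 22 − 19 = 3 and f = 27 − 21 = 6.

3 responders and 6 non-responders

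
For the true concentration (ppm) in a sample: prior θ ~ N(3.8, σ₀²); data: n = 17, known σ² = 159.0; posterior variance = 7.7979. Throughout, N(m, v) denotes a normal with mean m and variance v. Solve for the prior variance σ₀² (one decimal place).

Posterior precision equals prior precision plus data precision: 1/σ_n² = 1/σ₀² + n/σ².
So 1/σ₀² = 1/7.7979 − 17/159.0 = 0.128240 − 0.106918 = 0.021322.
Hence σ₀² = 1/0.021322 ≈ 46.9.

σ₀² = 46.9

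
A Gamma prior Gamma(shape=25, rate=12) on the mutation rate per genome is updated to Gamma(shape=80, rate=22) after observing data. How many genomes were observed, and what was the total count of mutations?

Gamma–Poisson conjugacy: posterior shape = α + Σxᵢ, posterior rate = β + n.
Matching: Σxᵢ = 80 − 25 = 55 and n = 22 − 12 = 10.

n = 10 genomes with total 55 mutations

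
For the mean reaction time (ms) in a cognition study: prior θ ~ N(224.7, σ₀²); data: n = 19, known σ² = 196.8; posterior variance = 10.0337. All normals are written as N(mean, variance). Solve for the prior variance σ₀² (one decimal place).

Posterior precision equals prior precision plus data precision: 1/σ_n² = 1/σ₀² + n/σ².
So 1/σ₀² = 1/10.0337 − 19/196.8 = 0.099664 − 0.096545 = 0.003119.
Hence σ₀² = 1/0.003119 ≈ 320.6.

σ₀² = 320.6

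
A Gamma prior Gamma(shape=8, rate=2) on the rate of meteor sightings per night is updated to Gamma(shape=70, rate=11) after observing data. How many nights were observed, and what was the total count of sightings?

A Gamma(α, β) prior (rate parametrization) on a Poisson rate with n observations summing to S gives posterior Gamma(α+S, β+n).
Matching: Σxᵢ = 70 − 8 = 62 and n = 11 − 2 = 9.

n = 9 nights with total 62 sightings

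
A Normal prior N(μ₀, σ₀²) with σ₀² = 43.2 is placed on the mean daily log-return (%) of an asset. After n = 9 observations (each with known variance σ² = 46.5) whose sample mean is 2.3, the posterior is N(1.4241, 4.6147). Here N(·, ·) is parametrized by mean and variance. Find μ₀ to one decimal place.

μ₀ = -5.9

The posterior mean is a precision-weighted average: μ_n = (τ₀μ₀ + τ_data·x̄)/(τ₀+τ_data), with τ₀=1/σ₀² and τ_data=n/σ².
Here τ₀ = 1/43.2 = 0.023148 and τ_data = 9/46.5 = 0.193548, so τ_n = 0.216696.
Rearranging for μ₀: μ₀ = (μ_n·τ_n − τ_data·x̄)/τ₀ = (1.4241·0.216696 − 0.193548·2.3) / 0.023148 = -0.136564/0.023148 ≈ -5.9.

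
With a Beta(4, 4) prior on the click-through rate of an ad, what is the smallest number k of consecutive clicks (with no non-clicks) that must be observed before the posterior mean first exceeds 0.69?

After k clicks and 0 non-clicks the posterior is Beta(4+k, 4), with mean (4+k)/(4+4+k).
Set (4+k)/(8+k) > 0.69 and solve: k > (0.69·8 − 4)/(1 − 0.69) = 4.903.
The smallest integer exceeding 4.903 is 5.

k = 5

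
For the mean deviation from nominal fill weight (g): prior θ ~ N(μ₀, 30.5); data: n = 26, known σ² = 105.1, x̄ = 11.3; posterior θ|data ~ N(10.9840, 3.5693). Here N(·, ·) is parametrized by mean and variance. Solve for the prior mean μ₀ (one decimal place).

μ₀ = 8.6

With known observation variance, the Normal–Normal posterior has precision τ_n = τ₀ + n/σ² and mean μ_n = (τ₀μ₀ + (n/σ²)x̄)/τ_n.
Here τ₀ = 1/30.5 = 0.032787 and τ_data = 26/105.1 = 0.247383, so τ_n = 0.280170.
Rearranging for μ₀: μ₀ = (μ_n·τ_n − τ_data·x̄)/τ₀ = (10.9840·0.280170 − 0.247383·11.3) / 0.032787 = 0.281959/0.032787 ≈ 8.6.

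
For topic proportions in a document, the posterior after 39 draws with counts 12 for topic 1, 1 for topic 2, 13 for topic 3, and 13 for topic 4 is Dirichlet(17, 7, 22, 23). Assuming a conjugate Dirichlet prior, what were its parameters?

For a Dirichlet(α) prior with multinomial counts c, the posterior is Dirichlet(α + c) componentwise.
Subtract each count from the matching posterior parameter: 17−12=5, 7−1=6, 22−13=9, 23−13=10.

Dirichlet(5, 6, 9, 10)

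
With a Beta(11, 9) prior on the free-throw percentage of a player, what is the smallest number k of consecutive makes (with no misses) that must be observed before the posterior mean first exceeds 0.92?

k = 93

After k makes and 0 misses the posterior is Beta(11+k, 9), with mean (11+k)/(11+9+k).
Set (11+k)/(20+k) > 0.92 and solve: k > (0.92·20 − 11)/(1 − 0.92) = 92.500.
The smallest integer exceeding 92.500 is 93.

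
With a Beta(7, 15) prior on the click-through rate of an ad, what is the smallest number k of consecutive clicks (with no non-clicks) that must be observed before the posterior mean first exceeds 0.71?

k = 30

After k clicks and 0 non-clicks the posterior is Beta(7+k, 15), with mean (7+k)/(7+15+k).
Set (7+k)/(22+k) > 0.71 and solve: k > (0.71·22 − 7)/(1 − 0.71) = 29.724.
The smallest integer exceeding 29.724 is 30, and checking k=30: (37)/(52) = 0.7115 > 0.71.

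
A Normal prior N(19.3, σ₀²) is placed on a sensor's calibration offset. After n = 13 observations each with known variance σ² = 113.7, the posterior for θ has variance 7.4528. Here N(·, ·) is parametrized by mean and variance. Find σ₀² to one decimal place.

σ₀² = 50.4

Posterior precision equals prior precision plus data precision: 1/σ_n² = 1/σ₀² + n/σ².
So 1/σ₀² = 1/7.4528 − 13/113.7 = 0.134178 − 0.114336 = 0.019842.
Hence σ₀² = 1/0.019842 ≈ 50.4.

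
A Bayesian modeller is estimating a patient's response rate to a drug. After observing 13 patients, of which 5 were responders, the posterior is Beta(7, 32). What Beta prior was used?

Under Beta–binomial conjugacy the posterior parameters are (a+s, b+f).
So a = 7 − 5 = 2 and b = 32 − 8 = 24.

Beta(2, 24)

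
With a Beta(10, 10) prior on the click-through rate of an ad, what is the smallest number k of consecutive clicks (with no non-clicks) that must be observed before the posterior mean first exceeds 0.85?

After k clicks and 0 non-clicks the posterior is Beta(10+k, 10), with mean (10+k)/(10+10+k).
Set (10+k)/(20+k) > 0.85 and solve: k > (0.85·20 − 10)/(1 − 0.85) = 46.667.
The smallest integer exceeding 46.667 is 47, and checking k=47: (57)/(67) = 0.8507 > 0.85.

k = 47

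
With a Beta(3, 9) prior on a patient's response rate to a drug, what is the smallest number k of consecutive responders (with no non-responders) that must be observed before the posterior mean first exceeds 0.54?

k = 8

After k responders and 0 non-responders the posterior is Beta(3+k, 9), with mean (3+k)/(3+9+k).
Set (3+k)/(12+k) > 0.54 and solve: k > (0.54·12 − 3)/(1 − 0.54) = 7.565.
The smallest integer exceeding 7.565 is 8, and checking k=8: (11)/(20) = 0.5500 > 0.54.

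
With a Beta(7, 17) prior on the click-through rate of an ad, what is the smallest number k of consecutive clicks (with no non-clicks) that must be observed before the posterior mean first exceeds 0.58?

k = 17

After k clicks and 0 non-clicks the posterior is Beta(7+k, 17), with mean (7+k)/(7+17+k).
Set (7+k)/(24+k) > 0.58 and solve: k > (0.58·24 − 7)/(1 − 0.58) = 16.476.
The smallest integer exceeding 16.476 is 17.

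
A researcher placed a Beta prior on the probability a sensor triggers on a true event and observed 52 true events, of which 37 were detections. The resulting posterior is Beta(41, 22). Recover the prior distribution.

Beta(4, 7)

A Beta(α, β) prior with s successes and f failures in binomial data gives a Beta(α+s, β+f) posterior.
So α = 41 − 37 = 4 and β = 22 − 15 = 7.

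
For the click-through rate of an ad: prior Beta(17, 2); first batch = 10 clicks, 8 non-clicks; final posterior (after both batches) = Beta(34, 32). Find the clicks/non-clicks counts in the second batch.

Because Beta–binomial updating is additive in the counts, the combined data contributed (α_post−α_prior, β_post−β_prior) successes and failures.
Total across both batches: 34−17=17 clicks, 32−2=30 non-clicks.
Subtract the first batch: 17−10=7 clicks and 30−8=22 non-clicks.

7 clicks and 22 non-clicks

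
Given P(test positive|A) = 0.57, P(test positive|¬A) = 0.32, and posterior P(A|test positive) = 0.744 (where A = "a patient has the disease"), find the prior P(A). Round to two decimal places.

In odds form, posterior odds = prior odds × likelihood ratio, so prior odds = posterior odds ÷ LR.
Posterior odds = 0.744/(1−0.744) = 2.9062. LR = 0.57/0.32 = 1.7812.
Prior odds = 2.9062/1.7812 = 1.6316, so P(A) = 1.6316/(1+1.6316) ≈ 0.62.

P(A) = 0.62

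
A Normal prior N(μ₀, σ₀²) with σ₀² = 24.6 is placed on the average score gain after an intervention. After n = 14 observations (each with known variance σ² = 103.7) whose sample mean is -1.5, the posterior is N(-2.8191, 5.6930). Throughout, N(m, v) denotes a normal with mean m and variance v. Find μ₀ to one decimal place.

With known observation variance, the Normal–Normal posterior has precision τ_n = τ₀ + n/σ² and mean μ_n = (τ₀μ₀ + (n/σ²)x̄)/τ_n.
Here τ₀ = 1/24.6 = 0.040650 and τ_data = 14/103.7 = 0.135005, so τ_n = 0.175655.
Rearranging for μ₀: μ₀ = (μ_n·τ_n − τ_data·x̄)/τ₀ = (-2.8191·0.175655 − 0.135005·-1.5) / 0.040650 = -0.292682/0.040650 ≈ -7.2.

μ₀ = -7.2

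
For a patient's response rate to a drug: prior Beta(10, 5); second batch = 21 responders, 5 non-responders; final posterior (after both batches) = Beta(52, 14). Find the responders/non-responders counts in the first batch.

21 responders and 4 non-responders

Sequential conjugate updates are equivalent to a single update on the pooled data, so total successes = posterior α − prior α and total failures = posterior β − prior β.
Total across both batches: 52−10=42 responders, 14−5=9 non-responders.
Subtract the second batch: 42−21=21 responders and 9−5=4 non-responders.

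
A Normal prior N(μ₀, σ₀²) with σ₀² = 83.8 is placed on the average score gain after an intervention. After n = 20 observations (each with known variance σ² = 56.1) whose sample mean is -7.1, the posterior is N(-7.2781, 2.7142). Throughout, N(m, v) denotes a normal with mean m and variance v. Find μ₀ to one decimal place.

μ₀ = -12.6

With known observation variance, the Normal–Normal posterior has precision τ_n = τ₀ + n/σ² and mean μ_n = (τ₀μ₀ + (n/σ²)x̄)/τ_n.
Here τ₀ = 1/83.8 = 0.011933 and τ_data = 20/56.1 = 0.356506, so τ_n = 0.368439.
Rearranging for μ₀: μ₀ = (μ_n·τ_n − τ_data·x̄)/τ₀ = (-7.2781·0.368439 − 0.356506·-7.1) / 0.011933 = -0.150343/0.011933 ≈ -12.6.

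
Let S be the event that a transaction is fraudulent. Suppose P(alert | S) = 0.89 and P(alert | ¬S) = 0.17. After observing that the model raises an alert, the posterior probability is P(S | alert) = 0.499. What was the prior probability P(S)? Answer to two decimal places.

P(S) = 0.16

Bayes' rule in odds form gives O(S|E) = O(S)·[P(E|S)/P(E|¬S)], hence O(S) = O(S|E)/LR.
Posterior odds = 0.499/(1−0.499) = 0.9960. LR = 0.89/0.17 = 5.2353.
Prior odds = 0.9960/5.2353 = 0.1902, so P(S) = 0.1902/(1+0.1902) ≈ 0.16.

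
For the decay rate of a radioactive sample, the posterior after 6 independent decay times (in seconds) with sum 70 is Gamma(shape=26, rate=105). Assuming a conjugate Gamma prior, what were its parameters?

Gamma(shape=20, rate=35)

Gamma–exponential conjugacy: posterior shape = α + n, posterior rate = β + Σtᵢ.
So α = 26 − 6 = 20 and β = 105 − 70 = 35.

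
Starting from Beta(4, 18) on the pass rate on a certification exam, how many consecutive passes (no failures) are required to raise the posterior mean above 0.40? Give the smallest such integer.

After k passes and 0 failures the posterior is Beta(4+k, 18), with mean (4+k)/(4+18+k).
Set (4+k)/(22+k) > 0.40 and solve: k > (0.40·22 − 4)/(1 − 0.40) = 8.000.
The smallest integer exceeding 8.000 is 9.

k = 9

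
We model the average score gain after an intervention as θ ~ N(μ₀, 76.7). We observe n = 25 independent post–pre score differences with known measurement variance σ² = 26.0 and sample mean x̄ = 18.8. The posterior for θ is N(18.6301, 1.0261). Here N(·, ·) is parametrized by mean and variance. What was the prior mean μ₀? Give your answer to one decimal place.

μ₀ = 6.1

With known observation variance, the Normal–Normal posterior has precision τ_n = τ₀ + n/σ² and mean μ_n = (τ₀μ₀ + (n/σ²)x̄)/τ_n.
Here τ₀ = 1/76.7 = 0.013038 and τ_data = 25/26.0 = 0.961538, so τ_n = 0.974576.
Rearranging for μ₀: μ₀ = (μ_n·τ_n − τ_data·x̄)/τ₀ = (18.6301·0.974576 − 0.961538·18.8) / 0.013038 = 0.079534/0.013038 ≈ 6.1.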